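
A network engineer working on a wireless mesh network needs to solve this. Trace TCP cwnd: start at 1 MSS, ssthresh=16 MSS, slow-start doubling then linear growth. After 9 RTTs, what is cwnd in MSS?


RTT 0: cwnd = 1 MSS (initial)
RTT 1: cwnd = 2 MSS (slow start, doubled)
RTT 2: cwnd = 4 MSS (slow start, doubled)
RTT 3: cwnd = 8 MSS (slow start, doubled)
RTT 4: cwnd = 16 MSS (slow start, doubled)
RTT 5: cwnd = 17 MSS (congestion avoidance, +1)
RTT 6: cwnd = 18 MSS (congestion avoidance, +1)
RTT 7: cwnd = 19 MSS (congestion avoidance, +1)
RTT 8: cwnd = 20 MSS (congestion avoidance, +1)
RTT 9: cwnd = 21 MSS (congestion avoidance, +1)

21


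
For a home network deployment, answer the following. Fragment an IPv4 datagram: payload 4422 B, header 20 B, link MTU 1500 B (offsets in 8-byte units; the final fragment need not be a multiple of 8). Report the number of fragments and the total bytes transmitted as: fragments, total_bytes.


Max data per non-final fragment = floor((MTU - header)/8)*8 = floor((1500 - 20)/8)*8 = floor(1480/8)*8 = 1480 B
Final fragment needs no 8-byte alignment: it can carry up to MTU - header = 1480 B
Non-final fragments needed = ceil((payload - 1480) / 1480) = ceil(2942/1480) = ceil(1.9878) = 2
Number of fragments = 2 + 1 = 3
Fragment sizes (data): 2 * 1480 B + 1462 B (last, 1462 <= 1480 OK)
Total bytes sent = payload + n_frags * header = 4422 + 3*20 = 4422 + 60 = 4482 B

3, 4482


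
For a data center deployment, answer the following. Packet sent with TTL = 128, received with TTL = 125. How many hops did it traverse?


Given: initial TTL = 128, received TTL = 125
Hops = initial TTL - received TTL
Hops = 128 - 125 = 3

3


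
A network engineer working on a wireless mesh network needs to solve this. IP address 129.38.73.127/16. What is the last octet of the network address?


Given: IP = 129.38.73.127, prefix = /16
Subnet mask = 255.255.0.0
Last octet of IP: 127
Last octet of mask: 0
Network last octet = 127 AND 0 = 0

0


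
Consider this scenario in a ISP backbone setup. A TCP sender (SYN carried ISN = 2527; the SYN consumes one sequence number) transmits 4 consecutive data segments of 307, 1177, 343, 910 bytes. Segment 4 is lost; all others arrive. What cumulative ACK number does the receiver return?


SYN uses sequence number 2527; first data byte = ISN + 1 = 2528.
Segment 1: SEQ = 2528, len = 307 B, covers [2528, 2834]
Segment 2: SEQ = 2835, len = 1177 B, covers [2835, 4011]
Segment 3: SEQ = 4012, len = 343 B, covers [4012, 4354]
Segment 4: SEQ = 4355, len = 910 B, covers [4355, 5264] [LOST]
In-order data received: bytes [2528, 4354] (segments 1..3).
Segment 4 missing -> gap begins at byte 4355.
Cumulative ACK = next expected in-order byte = 2528 + 307 + 1177 + 343 = 4355

4355


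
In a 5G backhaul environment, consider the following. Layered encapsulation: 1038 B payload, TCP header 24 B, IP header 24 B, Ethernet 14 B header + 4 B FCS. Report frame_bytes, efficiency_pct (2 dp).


TCP segment = 1038 + 24 = 1062 B
IP packet = 1062 + 24 = 1086 B
Ethernet frame = 1086 + 14 + 4 = 1104 B
Efficiency = app / frame = 1038 / 1104 = 0.940217 = 94.0217% -> 94.02% (2 dp)

1104, 94.02


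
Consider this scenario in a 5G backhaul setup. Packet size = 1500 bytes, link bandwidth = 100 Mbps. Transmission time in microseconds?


Given: packet = 1500 bytes, bandwidth = 100 Mbps
Packet in bits = 1500 * 8 = 12000 bits
Bandwidth = 100 * 10^6 = 100000000 bps
Time = 12000 / 100000000 seconds
Time in us = 12000 * 10^6 / 100000000 = 120

120


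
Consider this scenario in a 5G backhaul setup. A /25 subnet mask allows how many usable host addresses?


Given: subnet mask /25
Host bits = 32 - 25 = 7
Total addresses = 2^7 = 128
Usable hosts = 128 - 2 (network + broadcast) = 126

126


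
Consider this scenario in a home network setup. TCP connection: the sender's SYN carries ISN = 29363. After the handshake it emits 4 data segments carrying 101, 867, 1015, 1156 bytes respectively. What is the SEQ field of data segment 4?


The SYN occupies sequence number ISN = 29363, so the first data byte is ISN + 1 = 29364.
SEQ of data segment i = (ISN + 1) + sum of payload sizes of segments 1..i-1.
Segment 1: SEQ = 29364, payload = 101 bytes
Segment 2: SEQ = 29465, payload = 867 bytes
Segment 3: SEQ = 30332, payload = 1015 bytes
Segment 4: SEQ = 31347, payload = 1156 bytes
SEQ of segment 4 = 29364 + 101 + 867 + 1015 = 31347

31347


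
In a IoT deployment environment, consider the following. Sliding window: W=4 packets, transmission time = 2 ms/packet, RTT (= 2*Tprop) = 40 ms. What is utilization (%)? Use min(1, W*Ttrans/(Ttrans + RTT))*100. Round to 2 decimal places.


Given: W = 4, Ttrans = 2 ms, RTT = 40 ms (= 2 * Tprop, Tprop = 20 ms)
Cycle time = Ttrans + RTT = 2 + 40 = 42 ms (first packet sent until its ACK returns)
W * Ttrans = 4 * 2 = 8 ms of sending per cycle
W * Ttrans / (Ttrans + RTT) = 8 / 42 = 0.190476
U = min(1, 0.190476) = 0.190476
U% = 19.05%

19.05


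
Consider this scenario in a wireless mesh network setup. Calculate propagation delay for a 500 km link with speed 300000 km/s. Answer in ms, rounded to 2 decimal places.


Given: distance = 500 km, speed = 300000 km/s
Delay = distance / speed = 500 / 300000 seconds
Delay in ms = 500 * 1000 / 300000
Delay = 1.6667 ms
Rounded to 2 dp = 1.67 ms

1.67


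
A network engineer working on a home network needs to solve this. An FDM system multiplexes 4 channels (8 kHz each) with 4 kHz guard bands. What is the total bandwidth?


Given: 4 channels, 8 kHz each, guard = 4 kHz
Channel bandwidth = 4 * 8 = 32 kHz
Guard bands = 3 gaps * 4 kHz = 12 kHz
Total = 32 + 12 = 44 kHz

44


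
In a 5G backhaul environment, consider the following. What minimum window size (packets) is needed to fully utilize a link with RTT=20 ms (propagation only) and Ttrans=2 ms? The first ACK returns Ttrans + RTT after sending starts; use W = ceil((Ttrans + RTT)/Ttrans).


Given: Ttrans = 2 ms, RTT = 20 ms (= 2 * Tprop, Tprop = 10 ms)
Time until first ACK returns = Ttrans + RTT = 2 + 20 = 22 ms
Need W * Ttrans >= Ttrans + RTT  ->  W >= (Ttrans + RTT) / Ttrans
(Ttrans + RTT) / Ttrans = 22 / 2 = 11
W_min = ceil(11) = 11

11


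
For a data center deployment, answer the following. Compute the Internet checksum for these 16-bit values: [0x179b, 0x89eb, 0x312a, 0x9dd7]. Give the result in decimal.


Given words: [0x179b, 0x89eb, 0x312a, 0x9dd7]
Step 1: Sum all words
Raw sum = 6043 + 35307 + 12586 + 40407 = 94343
Step 2: Fold carry: (28807 + 1) = 28808
One's complement = ~28808 & 0xFFFF = 36727

36727


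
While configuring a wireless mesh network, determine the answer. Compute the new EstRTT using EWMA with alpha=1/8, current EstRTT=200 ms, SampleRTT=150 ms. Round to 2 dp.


Given: EstRTT = 200 ms, SampleRTT = 150 ms, alpha = 1/8
New EstRTT = (1 - alpha) * EstRTT + alpha * SampleRTT
(7/8) * 200 = 175
(1/8) * 150 = 18.75
New EstRTT = 175 + 18.75 = 193.75 ms -> 193.75 ms (2 dp)

193.75


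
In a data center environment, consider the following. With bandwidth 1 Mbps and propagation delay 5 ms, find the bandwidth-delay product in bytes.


Given: bandwidth = 1 Mbps, delay = 5 ms
BDP in bits = 1 * 10^6 * 5 / 1000
BDP in bits = 5000
BDP in bytes = 5000 / 8 = 625

625


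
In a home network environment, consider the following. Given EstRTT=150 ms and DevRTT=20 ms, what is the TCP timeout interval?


Given: EstRTT = 150 ms, DevRTT = 20 ms
Timeout = EstRTT + 4 * DevRTT
4 * DevRTT = 4 * 20 = 80
Timeout = 150 + 80 = 230 ms

230


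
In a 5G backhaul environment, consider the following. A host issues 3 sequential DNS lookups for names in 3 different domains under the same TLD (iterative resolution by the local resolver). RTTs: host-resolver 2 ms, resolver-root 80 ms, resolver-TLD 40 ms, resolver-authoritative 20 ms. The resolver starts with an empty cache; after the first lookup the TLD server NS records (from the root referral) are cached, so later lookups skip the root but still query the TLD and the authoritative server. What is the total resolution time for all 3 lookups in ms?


Lookup 1 (cold cache): local + root + TLD + auth = 2 + 80 + 40 + 20 = 142 ms
Lookups 2..3 (TLD NS cached -> skip root; new domain -> still ask TLD and auth): local + TLD + auth = 2 + 40 + 20 = 62 ms each
Remaining 2 lookups: 2 * 62 = 124 ms
Total = 142 + 124 = 266 ms

266


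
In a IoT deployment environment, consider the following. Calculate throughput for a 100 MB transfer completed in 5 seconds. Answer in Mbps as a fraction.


Given: file = 100 MB, time = 5 s
File in Mb = 100 * 8 = 800 Mb
Throughput = 800 / 5 Mbps
Throughput = 160 Mbps

160


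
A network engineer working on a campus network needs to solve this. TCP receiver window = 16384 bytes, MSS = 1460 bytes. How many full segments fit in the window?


Given: RWND = 16384 bytes, MSS = 1460 bytes
Full segments = floor(RWND / MSS)
Full segments = floor(16384 / 1460)
Full segments = floor(11.2219) = 11

11


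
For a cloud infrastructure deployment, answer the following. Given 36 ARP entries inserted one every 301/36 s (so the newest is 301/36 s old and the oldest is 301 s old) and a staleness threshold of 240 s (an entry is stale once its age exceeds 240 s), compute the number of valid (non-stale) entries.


Ages are k * 301/36 s for k = 1..36 (spacing = 8.3611 s).
Entry k is valid iff k * 301/36 <= 240 iff k <= 36 * 240 / 301 = 28.7043
n_valid = floor(28.7043) = 28
(n_stale = 36 - 28 = 8)

28


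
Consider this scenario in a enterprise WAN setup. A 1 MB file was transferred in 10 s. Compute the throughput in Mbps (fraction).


Given: file = 1 MB, time = 10 s
File in Mb = 1 * 8 = 8 Mb
Throughput = 8 / 10 Mbps
Throughput = 4/5 Mbps

4/5


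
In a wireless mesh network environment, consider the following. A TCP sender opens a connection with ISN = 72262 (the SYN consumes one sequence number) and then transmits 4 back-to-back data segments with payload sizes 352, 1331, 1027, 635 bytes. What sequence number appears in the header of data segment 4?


The SYN occupies sequence number ISN = 72262, so the first data byte is ISN + 1 = 72263.
SEQ of data segment i = (ISN + 1) + sum of payload sizes of segments 1..i-1.
Segment 1: SEQ = 72263, payload = 352 bytes
Segment 2: SEQ = 72615, payload = 1331 bytes
Segment 3: SEQ = 73946, payload = 1027 bytes
Segment 4: SEQ = 74973, payload = 635 bytes
SEQ of segment 4 = 72263 + 352 + 1331 + 1027 = 74973

74973


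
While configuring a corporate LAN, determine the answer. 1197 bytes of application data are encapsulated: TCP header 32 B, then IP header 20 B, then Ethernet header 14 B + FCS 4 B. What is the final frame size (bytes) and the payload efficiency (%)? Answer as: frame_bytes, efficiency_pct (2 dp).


TCP segment = 1197 + 32 = 1229 B
IP packet = 1229 + 20 = 1249 B
Ethernet frame = 1249 + 14 + 4 = 1267 B
Efficiency = app / frame = 1197 / 1267 = 0.944751 = 94.4751% -> 94.48% (2 dp)

1267, 94.48


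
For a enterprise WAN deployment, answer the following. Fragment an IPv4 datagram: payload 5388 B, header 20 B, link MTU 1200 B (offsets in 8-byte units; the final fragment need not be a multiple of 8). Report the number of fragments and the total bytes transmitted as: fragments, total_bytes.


Max data per non-final fragment = floor((MTU - header)/8)*8 = floor((1200 - 20)/8)*8 = floor(1180/8)*8 = 1176 B
Final fragment needs no 8-byte alignment: it can carry up to MTU - header = 1180 B
Non-final fragments needed = ceil((payload - 1180) / 1176) = ceil(4208/1176) = ceil(3.5782) = 4
Number of fragments = 4 + 1 = 5
Fragment sizes (data): 4 * 1176 B + 684 B (last, 684 <= 1180 OK)
Total bytes sent = payload + n_frags * header = 5388 + 5*20 = 5388 + 100 = 5488 B

5, 5488


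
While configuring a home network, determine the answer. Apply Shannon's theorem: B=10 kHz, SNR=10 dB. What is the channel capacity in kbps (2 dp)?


Given: B = 10 kHz, SNR = 10 dB
SNR linear = 10^(10/10) = 10
1 + SNR = 11
log2(11) = 3.4594316186
C = 10 * 1000 * 3.4594316186 = 34594.3162 bps
C = 34.594316 kbps -> 34.59 kbps (2 dp)

34.59


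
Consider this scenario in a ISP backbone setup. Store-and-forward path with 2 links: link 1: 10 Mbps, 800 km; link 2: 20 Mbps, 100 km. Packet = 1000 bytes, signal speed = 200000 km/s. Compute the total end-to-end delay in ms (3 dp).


Packet = 1000 bytes = 8000 bits. Store-and-forward: sum (t_trans + t_prop) per link.
Link 1: t_trans = 8000/(10*10^6) s = 0.8000 ms; t_prop = 800/200000 s = 4.0000 ms; subtotal = 4.8000 ms
Link 2: t_trans = 8000/(20*10^6) s = 0.4000 ms; t_prop = 100/200000 s = 0.5000 ms; subtotal = 0.9000 ms
End-to-end = 4.8000 + 0.9000 = 5.7000 ms -> 5.700 ms (3 dp)

5.700


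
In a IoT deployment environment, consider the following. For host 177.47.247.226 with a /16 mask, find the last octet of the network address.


Given: IP = 177.47.247.226, prefix = /16
Subnet mask = 255.255.0.0
Last octet of IP: 226
Last octet of mask: 0
Network last octet = 226 AND 0 = 0

0


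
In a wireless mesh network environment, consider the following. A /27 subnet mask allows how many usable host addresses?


Given: subnet mask /27
Host bits = 32 - 27 = 5
Total addresses = 2^5 = 32
Usable hosts = 32 - 2 (network + broadcast) = 30

30


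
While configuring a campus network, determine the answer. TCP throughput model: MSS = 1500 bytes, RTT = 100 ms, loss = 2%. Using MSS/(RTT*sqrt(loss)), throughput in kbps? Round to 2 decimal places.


Given: MSS = 1500 bytes, RTT = 100 ms, loss = 2%
RTT in seconds = 100 / 1000 = 0.1
Loss rate = 2% = 0.02
sqrt(loss) = sqrt(0.02) = 0.141421356237
Throughput (bytes/s) = 1500 / (0.1 * 0.141421356237) = 106066.0172
Throughput (kbps) = 106066.0172 * 8 / 1000 = 848.528137 -> 848.53 kbps (2 dp)

848.53


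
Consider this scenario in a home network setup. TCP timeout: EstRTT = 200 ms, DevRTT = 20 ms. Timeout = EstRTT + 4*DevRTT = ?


Given: EstRTT = 200 ms, DevRTT = 20 ms
Timeout = EstRTT + 4 * DevRTT
4 * DevRTT = 4 * 20 = 80
Timeout = 200 + 80 = 280 ms

280


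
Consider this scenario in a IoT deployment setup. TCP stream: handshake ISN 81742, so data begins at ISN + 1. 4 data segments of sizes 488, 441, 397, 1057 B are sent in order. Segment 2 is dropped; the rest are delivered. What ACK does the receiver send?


SYN uses sequence number 81742; first data byte = ISN + 1 = 81743.
Segment 1: SEQ = 81743, len = 488 B, covers [81743, 82230]
Segment 2: SEQ = 82231, len = 441 B, covers [82231, 82671] [LOST]
Segment 3: SEQ = 82672, len = 397 B, covers [82672, 83068]
Segment 4: SEQ = 83069, len = 1057 B, covers [83069, 84125]
In-order data received: bytes [81743, 82230] (segments 1..1).
Segment 2 missing -> gap begins at byte 82231; later segments buffered out of order.
Cumulative ACK = next expected in-order byte = 81743 + 488 = 82231

82231


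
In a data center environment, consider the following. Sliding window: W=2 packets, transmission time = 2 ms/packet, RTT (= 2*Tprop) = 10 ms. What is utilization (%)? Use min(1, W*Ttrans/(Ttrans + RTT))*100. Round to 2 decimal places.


Given: W = 2, Ttrans = 2 ms, RTT = 10 ms (= 2 * Tprop, Tprop = 5 ms)
Cycle time = Ttrans + RTT = 2 + 10 = 12 ms (first packet sent until its ACK returns)
W * Ttrans = 2 * 2 = 4 ms of sending per cycle
W * Ttrans / (Ttrans + RTT) = 4 / 12 = 0.333333
U = min(1, 0.333333) = 0.333333
U% = 33.33%

33.33


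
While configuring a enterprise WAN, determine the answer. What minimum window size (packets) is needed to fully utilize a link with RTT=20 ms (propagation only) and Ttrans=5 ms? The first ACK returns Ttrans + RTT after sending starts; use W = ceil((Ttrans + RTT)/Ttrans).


Given: Ttrans = 5 ms, RTT = 20 ms (= 2 * Tprop, Tprop = 10 ms)
Time until first ACK returns = Ttrans + RTT = 5 + 20 = 25 ms
Need W * Ttrans >= Ttrans + RTT  ->  W >= (Ttrans + RTT) / Ttrans
(Ttrans + RTT) / Ttrans = 25 / 5 = 5
W_min = ceil(5) = 5

5


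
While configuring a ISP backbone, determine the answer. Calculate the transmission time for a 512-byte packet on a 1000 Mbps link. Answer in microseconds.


Given: packet = 512 bytes, bandwidth = 1000 Mbps
Packet in bits = 512 * 8 = 4096 bits
Bandwidth = 1000 * 10^6 = 1000000000 bps
Time = 4096 / 1000000000 seconds
Time in us = 4096 * 10^6 / 1000000000 = 4.096

4.096


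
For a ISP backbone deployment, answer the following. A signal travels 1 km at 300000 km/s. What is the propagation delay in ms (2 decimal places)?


Given: distance = 1 km, speed = 300000 km/s
Delay = distance / speed = 1 / 300000 seconds
Delay in ms = 1 * 1000 / 300000
Delay = 0.0033 ms
Rounded to 2 dp = 0.00 ms

0.00


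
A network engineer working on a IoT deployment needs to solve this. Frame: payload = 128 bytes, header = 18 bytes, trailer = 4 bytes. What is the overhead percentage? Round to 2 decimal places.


Given: payload = 128 B, header = 18 B, trailer = 4 B
Overhead bytes = header + trailer = 18 + 4 = 22
Total frame = payload + overhead = 128 + 22 = 150
Overhead % = 22 / 150 * 100 = 14.6667% -> 14.67% (2 dp)

14.67


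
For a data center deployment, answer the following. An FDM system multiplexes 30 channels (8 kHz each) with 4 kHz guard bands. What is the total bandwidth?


Given: 30 channels, 8 kHz each, guard = 4 kHz
Channel bandwidth = 30 * 8 = 240 kHz
Guard bands = 29 gaps * 4 kHz = 116 kHz
Total = 240 + 116 = 356 kHz

356


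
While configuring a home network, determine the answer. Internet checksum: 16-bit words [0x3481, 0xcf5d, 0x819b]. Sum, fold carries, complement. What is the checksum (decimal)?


Given words: [0x3481, 0xcf5d, 0x819b]
Step 1: Sum all words
Raw sum = 13441 + 53085 + 33179 = 99705
Step 2: Fold carry: (34169 + 1) = 34170
One's complement = ~34170 & 0xFFFF = 31365

31365


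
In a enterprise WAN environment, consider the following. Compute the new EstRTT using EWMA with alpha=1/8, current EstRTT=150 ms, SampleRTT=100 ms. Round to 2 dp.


Given: EstRTT = 150 ms, SampleRTT = 100 ms, alpha = 1/8
New EstRTT = (1 - alpha) * EstRTT + alpha * SampleRTT
(7/8) * 150 = 131.25
(1/8) * 100 = 12.5
New EstRTT = 131.25 + 12.5 = 143.75 ms -> 143.75 ms (2 dp)

143.75


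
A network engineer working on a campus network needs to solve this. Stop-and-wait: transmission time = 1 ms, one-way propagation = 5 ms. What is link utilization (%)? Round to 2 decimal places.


Given: Ttrans = 1 ms, Tprop = 5 ms
RTT = 2 * Tprop = 2 * 5 = 10 ms
U = Ttrans / (Ttrans + RTT)
U = 1 / (1 + 10)
U = 1 / 11 = 0.090909
U% = 9.09%

9.09


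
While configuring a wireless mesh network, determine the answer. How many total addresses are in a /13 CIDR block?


Given: CIDR prefix /13
Host bits = 32 - 13 = 19
Total addresses = 2^19 = 524288

524288


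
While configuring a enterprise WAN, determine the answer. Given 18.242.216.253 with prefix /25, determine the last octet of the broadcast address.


Given: IP = 18.242.216.253, prefix = /25
Host bits = 32 - 25 = 7
Network last octet = 253 AND mask = 128
Host part size = 2^7 - 1 = 127
Broadcast last octet = 128 OR 127 = 255

255


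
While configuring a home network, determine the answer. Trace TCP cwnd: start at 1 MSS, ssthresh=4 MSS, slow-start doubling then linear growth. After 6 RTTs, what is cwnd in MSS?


RTT 0: cwnd = 1 MSS (initial)
RTT 1: cwnd = 2 MSS (slow start, doubled)
RTT 2: cwnd = 4 MSS (slow start, doubled)
RTT 3: cwnd = 5 MSS (congestion avoidance, +1)
RTT 4: cwnd = 6 MSS (congestion avoidance, +1)
RTT 5: cwnd = 7 MSS (congestion avoidance, +1)
RTT 6: cwnd = 8 MSS (congestion avoidance, +1)

8


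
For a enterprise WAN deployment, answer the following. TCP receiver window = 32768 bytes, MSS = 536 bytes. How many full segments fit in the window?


Given: RWND = 32768 bytes, MSS = 536 bytes
Full segments = floor(RWND / MSS)
Full segments = floor(32768 / 536)
Full segments = floor(61.1343) = 61

61


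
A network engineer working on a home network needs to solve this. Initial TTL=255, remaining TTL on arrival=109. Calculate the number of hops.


Given: initial TTL = 255, received TTL = 109
Hops = initial TTL - received TTL
Hops = 255 - 109 = 146

146


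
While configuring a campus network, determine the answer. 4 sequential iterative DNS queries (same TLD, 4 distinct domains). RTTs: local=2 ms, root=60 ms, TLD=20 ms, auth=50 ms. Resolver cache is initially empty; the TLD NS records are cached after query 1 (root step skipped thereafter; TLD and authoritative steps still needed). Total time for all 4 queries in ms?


Lookup 1 (cold cache): local + root + TLD + auth = 2 + 60 + 20 + 50 = 132 ms
Lookups 2..4 (TLD NS cached -> skip root; new domain -> still ask TLD and auth): local + TLD + auth = 2 + 20 + 50 = 72 ms each
Remaining 3 lookups: 3 * 72 = 216 ms
Total = 132 + 216 = 348 ms

348


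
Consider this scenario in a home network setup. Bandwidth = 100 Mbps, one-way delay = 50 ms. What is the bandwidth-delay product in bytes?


Given: bandwidth = 100 Mbps, delay = 50 ms
BDP in bits = 100 * 10^6 * 50 / 1000
BDP in bits = 5000000
BDP in bytes = 5000000 / 8 = 625000

625000


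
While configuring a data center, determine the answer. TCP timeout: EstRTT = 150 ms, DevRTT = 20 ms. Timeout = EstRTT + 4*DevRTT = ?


Given: EstRTT = 150 ms, DevRTT = 20 ms
Timeout = EstRTT + 4 * DevRTT
4 * DevRTT = 4 * 20 = 80
Timeout = 150 + 80 = 230 ms

230


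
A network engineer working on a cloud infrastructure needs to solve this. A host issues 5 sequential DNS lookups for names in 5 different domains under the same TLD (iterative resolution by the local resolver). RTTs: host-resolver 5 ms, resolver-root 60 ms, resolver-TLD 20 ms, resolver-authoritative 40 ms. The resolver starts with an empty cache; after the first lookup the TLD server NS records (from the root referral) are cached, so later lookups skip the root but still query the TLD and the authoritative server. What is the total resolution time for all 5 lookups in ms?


Lookup 1 (cold cache): local + root + TLD + auth = 5 + 60 + 20 + 40 = 125 ms
Lookups 2..5 (TLD NS cached -> skip root; new domain -> still ask TLD and auth): local + TLD + auth = 5 + 20 + 40 = 65 ms each
Remaining 4 lookups: 4 * 65 = 260 ms
Total = 125 + 260 = 385 ms

385


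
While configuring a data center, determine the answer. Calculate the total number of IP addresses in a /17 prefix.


Given: CIDR prefix /17
Host bits = 32 - 17 = 15
Total addresses = 2^15 = 32768

32768


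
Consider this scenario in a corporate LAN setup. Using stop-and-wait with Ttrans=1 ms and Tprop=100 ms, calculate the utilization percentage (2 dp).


Given: Ttrans = 1 ms, Tprop = 100 ms
RTT = 2 * Tprop = 2 * 100 = 200 ms
U = Ttrans / (Ttrans + RTT)
U = 1 / (1 + 200)
U = 1 / 201 = 0.004975
U% = 0.50%

0.50


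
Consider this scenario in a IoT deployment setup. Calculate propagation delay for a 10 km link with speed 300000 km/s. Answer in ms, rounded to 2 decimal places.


Given: distance = 10 km, speed = 300000 km/s
Delay = distance / speed = 10 / 300000 seconds
Delay in ms = 10 * 1000 / 300000
Delay = 0.0333 ms
Rounded to 2 dp = 0.03 ms

0.03


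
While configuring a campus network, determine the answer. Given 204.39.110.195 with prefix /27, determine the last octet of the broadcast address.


Given: IP = 204.39.110.195, prefix = /27
Host bits = 32 - 27 = 5
Network last octet = 195 AND mask = 192
Host part size = 2^5 - 1 = 31
Broadcast last octet = 192 OR 31 = 223

223


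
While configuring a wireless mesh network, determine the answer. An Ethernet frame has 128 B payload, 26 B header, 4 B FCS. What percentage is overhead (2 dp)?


Given: payload = 128 B, header = 26 B, trailer = 4 B
Overhead bytes = header + trailer = 26 + 4 = 30
Total frame = payload + overhead = 128 + 30 = 158
Overhead % = 30 / 158 * 100 = 18.9873% -> 18.99% (2 dp)

18.99


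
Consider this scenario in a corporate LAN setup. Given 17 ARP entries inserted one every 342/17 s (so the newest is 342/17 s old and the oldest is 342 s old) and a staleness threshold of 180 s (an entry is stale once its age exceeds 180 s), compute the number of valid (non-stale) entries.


Ages are k * 342/17 s for k = 1..17 (spacing = 20.1176 s).
Entry k is valid iff k * 342/17 <= 180 iff k <= 17 * 180 / 342 = 8.9474
n_valid = floor(8.9474) = 8
(n_stale = 17 - 8 = 9)

8


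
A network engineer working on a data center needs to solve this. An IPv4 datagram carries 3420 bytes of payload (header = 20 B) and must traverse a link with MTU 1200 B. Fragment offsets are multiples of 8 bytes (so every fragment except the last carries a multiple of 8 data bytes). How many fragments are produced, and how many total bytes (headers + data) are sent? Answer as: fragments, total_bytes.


Max data per non-final fragment = floor((MTU - header)/8)*8 = floor((1200 - 20)/8)*8 = floor(1180/8)*8 = 1176 B
Final fragment needs no 8-byte alignment: it can carry up to MTU - header = 1180 B
Non-final fragments needed = ceil((payload - 1180) / 1176) = ceil(2240/1176) = ceil(1.9048) = 2
Number of fragments = 2 + 1 = 3
Fragment sizes (data): 2 * 1176 B + 1068 B (last, 1068 <= 1180 OK)
Total bytes sent = payload + n_frags * header = 3420 + 3*20 = 3420 + 60 = 3480 B

3, 3480


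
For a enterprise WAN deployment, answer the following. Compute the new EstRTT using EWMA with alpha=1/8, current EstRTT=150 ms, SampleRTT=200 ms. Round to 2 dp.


Given: EstRTT = 150 ms, SampleRTT = 200 ms, alpha = 1/8
New EstRTT = (1 - alpha) * EstRTT + alpha * SampleRTT
(7/8) * 150 = 131.25
(1/8) * 200 = 25
New EstRTT = 131.25 + 25 = 156.25 ms -> 156.25 ms (2 dp)

156.25


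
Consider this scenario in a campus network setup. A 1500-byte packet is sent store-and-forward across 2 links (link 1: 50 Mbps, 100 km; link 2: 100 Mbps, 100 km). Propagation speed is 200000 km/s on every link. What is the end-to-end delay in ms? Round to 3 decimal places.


Packet = 1500 bytes = 12000 bits. Store-and-forward: sum (t_trans + t_prop) per link.
Link 1: t_trans = 12000/(50*10^6) s = 0.2400 ms; t_prop = 100/200000 s = 0.5000 ms; subtotal = 0.7400 ms
Link 2: t_trans = 12000/(100*10^6) s = 0.1200 ms; t_prop = 100/200000 s = 0.5000 ms; subtotal = 0.6200 ms
End-to-end = 0.7400 + 0.6200 = 1.3600 ms -> 1.360 ms (3 dp)

1.360


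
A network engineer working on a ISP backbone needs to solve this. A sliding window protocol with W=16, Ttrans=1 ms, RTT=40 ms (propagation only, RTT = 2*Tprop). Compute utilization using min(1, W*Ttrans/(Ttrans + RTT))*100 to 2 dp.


Given: W = 16, Ttrans = 1 ms, RTT = 40 ms (= 2 * Tprop, Tprop = 20 ms)
Cycle time = Ttrans + RTT = 1 + 40 = 41 ms (first packet sent until its ACK returns)
W * Ttrans = 16 * 1 = 16 ms of sending per cycle
W * Ttrans / (Ttrans + RTT) = 16 / 41 = 0.390244
U = min(1, 0.390244) = 0.390244
U% = 39.02%

39.02


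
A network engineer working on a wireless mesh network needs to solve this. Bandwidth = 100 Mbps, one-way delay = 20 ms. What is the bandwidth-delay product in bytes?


Given: bandwidth = 100 Mbps, delay = 20 ms
BDP in bits = 100 * 10^6 * 20 / 1000
BDP in bits = 2000000
BDP in bytes = 2000000 / 8 = 250000

250000


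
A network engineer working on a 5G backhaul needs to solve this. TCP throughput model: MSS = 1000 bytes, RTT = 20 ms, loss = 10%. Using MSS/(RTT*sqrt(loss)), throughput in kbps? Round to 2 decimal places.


Given: MSS = 1000 bytes, RTT = 20 ms, loss = 10%
RTT in seconds = 20 / 1000 = 0.02
Loss rate = 10% = 0.1
sqrt(loss) = sqrt(0.1) = 0.316227766017
Throughput (bytes/s) = 1000 / (0.02 * 0.316227766017) = 158113.8830
Throughput (kbps) = 158113.8830 * 8 / 1000 = 1264.911064 -> 1264.91 kbps (2 dp)

1264.91


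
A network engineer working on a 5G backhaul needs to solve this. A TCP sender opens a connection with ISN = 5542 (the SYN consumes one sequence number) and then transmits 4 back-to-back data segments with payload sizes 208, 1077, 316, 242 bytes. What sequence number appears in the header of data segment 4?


The SYN occupies sequence number ISN = 5542, so the first data byte is ISN + 1 = 5543.
SEQ of data segment i = (ISN + 1) + sum of payload sizes of segments 1..i-1.
Segment 1: SEQ = 5543, payload = 208 bytes
Segment 2: SEQ = 5751, payload = 1077 bytes
Segment 3: SEQ = 6828, payload = 316 bytes
Segment 4: SEQ = 7144, payload = 242 bytes
SEQ of segment 4 = 5543 + 208 + 1077 + 316 = 7144

7144


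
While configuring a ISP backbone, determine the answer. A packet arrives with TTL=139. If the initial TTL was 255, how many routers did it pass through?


Given: initial TTL = 255, received TTL = 139
Hops = initial TTL - received TTL
Hops = 255 - 139 = 116

116


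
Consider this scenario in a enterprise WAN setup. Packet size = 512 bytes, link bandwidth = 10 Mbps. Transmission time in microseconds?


Given: packet = 512 bytes, bandwidth = 10 Mbps
Packet in bits = 512 * 8 = 4096 bits
Bandwidth = 10 * 10^6 = 10000000 bps
Time = 4096 / 10000000 seconds
Time in us = 4096 * 10^6 / 10000000 = 409.6

409.6


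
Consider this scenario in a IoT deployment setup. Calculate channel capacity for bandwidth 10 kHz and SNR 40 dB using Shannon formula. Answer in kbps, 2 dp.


Given: B = 10 kHz, SNR = 40 dB
SNR linear = 10^(40/10) = 10000
1 + SNR = 10001
log2(10001) = 13.2878566418
C = 10 * 1000 * 13.2878566418 = 132878.5664 bps
C = 132.878566 kbps -> 132.88 kbps (2 dp)

132.88


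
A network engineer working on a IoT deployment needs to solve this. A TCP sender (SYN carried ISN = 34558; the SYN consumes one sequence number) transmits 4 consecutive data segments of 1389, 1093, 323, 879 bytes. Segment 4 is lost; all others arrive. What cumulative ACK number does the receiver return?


SYN uses sequence number 34558; first data byte = ISN + 1 = 34559.
Segment 1: SEQ = 34559, len = 1389 B, covers [34559, 35947]
Segment 2: SEQ = 35948, len = 1093 B, covers [35948, 37040]
Segment 3: SEQ = 37041, len = 323 B, covers [37041, 37363]
Segment 4: SEQ = 37364, len = 879 B, covers [37364, 38242] [LOST]
In-order data received: bytes [34559, 37363] (segments 1..3).
Segment 4 missing -> gap begins at byte 37364.
Cumulative ACK = next expected in-order byte = 34559 + 1389 + 1093 + 323 = 37364

37364


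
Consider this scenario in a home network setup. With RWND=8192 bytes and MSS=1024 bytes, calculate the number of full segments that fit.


Given: RWND = 8192 bytes, MSS = 1024 bytes
Full segments = floor(RWND / MSS)
Full segments = floor(8192 / 1024)
Full segments = floor(8.0) = 8

8


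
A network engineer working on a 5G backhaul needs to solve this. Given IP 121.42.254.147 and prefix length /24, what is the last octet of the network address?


Given: IP = 121.42.254.147, prefix = /24
Subnet mask = 255.255.255.0
Last octet of IP: 147
Last octet of mask: 0
Network last octet = 147 AND 0 = 0

0


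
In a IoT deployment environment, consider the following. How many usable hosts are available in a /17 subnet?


Given: subnet mask /17
Host bits = 32 - 17 = 15
Total addresses = 2^15 = 32768
Usable hosts = 32768 - 2 (network + broadcast) = 32766

32766


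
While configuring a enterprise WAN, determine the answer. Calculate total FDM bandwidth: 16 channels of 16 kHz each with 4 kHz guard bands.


Given: 16 channels, 16 kHz each, guard = 4 kHz
Channel bandwidth = 16 * 16 = 256 kHz
Guard bands = 15 gaps * 4 kHz = 60 kHz
Total = 256 + 60 = 316 kHz

316


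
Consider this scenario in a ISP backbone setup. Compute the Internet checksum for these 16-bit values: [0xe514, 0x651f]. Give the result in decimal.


Given words: [0xe514, 0x651f]
Step 1: Sum all words
Raw sum = 58644 + 25887 = 84531
Step 2: Fold carry: (18995 + 1) = 18996
One's complement = ~18996 & 0xFFFF = 46539

46539


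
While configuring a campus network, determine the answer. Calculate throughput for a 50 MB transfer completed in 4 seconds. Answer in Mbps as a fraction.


Given: file = 50 MB, time = 4 s
File in Mb = 50 * 8 = 400 Mb
Throughput = 400 / 4 Mbps
Throughput = 100 Mbps

100


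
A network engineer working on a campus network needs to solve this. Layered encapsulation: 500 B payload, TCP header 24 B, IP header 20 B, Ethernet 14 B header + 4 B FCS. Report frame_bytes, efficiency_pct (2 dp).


TCP segment = 500 + 24 = 524 B
IP packet = 524 + 20 = 544 B
Ethernet frame = 544 + 14 + 4 = 562 B
Efficiency = app / frame = 500 / 562 = 0.889680 = 88.9680% -> 88.97% (2 dp)

562, 88.97


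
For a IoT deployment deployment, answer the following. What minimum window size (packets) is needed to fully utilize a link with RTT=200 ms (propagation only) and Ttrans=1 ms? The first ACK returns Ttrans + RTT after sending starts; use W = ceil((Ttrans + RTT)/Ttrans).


Given: Ttrans = 1 ms, RTT = 200 ms (= 2 * Tprop, Tprop = 100 ms)
Time until first ACK returns = Ttrans + RTT = 1 + 200 = 201 ms
Need W * Ttrans >= Ttrans + RTT  ->  W >= (Ttrans + RTT) / Ttrans
(Ttrans + RTT) / Ttrans = 201 / 1 = 201
W_min = ceil(201) = 201

201


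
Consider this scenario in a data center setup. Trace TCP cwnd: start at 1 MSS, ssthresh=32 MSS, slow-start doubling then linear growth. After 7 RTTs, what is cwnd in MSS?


RTT 0: cwnd = 1 MSS (initial)
RTT 1: cwnd = 2 MSS (slow start, doubled)
RTT 2: cwnd = 4 MSS (slow start, doubled)
RTT 3: cwnd = 8 MSS (slow start, doubled)
RTT 4: cwnd = 16 MSS (slow start, doubled)
RTT 5: cwnd = 32 MSS (slow start, doubled)
RTT 6: cwnd = 33 MSS (congestion avoidance, +1)
RTT 7: cwnd = 34 MSS (congestion avoidance, +1)

34


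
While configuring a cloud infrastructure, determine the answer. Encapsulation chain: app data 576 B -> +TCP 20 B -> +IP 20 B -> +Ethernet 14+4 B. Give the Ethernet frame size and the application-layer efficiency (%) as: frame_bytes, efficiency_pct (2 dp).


TCP segment = 576 + 20 = 596 B
IP packet = 596 + 20 = 616 B
Ethernet frame = 616 + 14 + 4 = 634 B
Efficiency = app / frame = 576 / 634 = 0.908517 = 90.8517% -> 90.85% (2 dp)

634, 90.85


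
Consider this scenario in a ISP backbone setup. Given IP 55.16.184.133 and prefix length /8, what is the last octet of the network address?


Given: IP = 55.16.184.133, prefix = /8
Subnet mask = 255.0.0.0
Last octet of IP: 133
Last octet of mask: 0
Network last octet = 133 AND 0 = 0

0


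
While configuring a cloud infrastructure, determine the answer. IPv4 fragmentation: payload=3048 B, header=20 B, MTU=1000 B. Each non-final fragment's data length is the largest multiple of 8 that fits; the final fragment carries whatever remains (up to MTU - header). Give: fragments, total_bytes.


Max data per non-final fragment = floor((MTU - header)/8)*8 = floor((1000 - 20)/8)*8 = floor(980/8)*8 = 976 B
Final fragment needs no 8-byte alignment: it can carry up to MTU - header = 980 B
Non-final fragments needed = ceil((payload - 980) / 976) = ceil(2068/976) = ceil(2.1189) = 3
Number of fragments = 3 + 1 = 4
Fragment sizes (data): 3 * 976 B + 120 B (last, 120 <= 980 OK)
Total bytes sent = payload + n_frags * header = 3048 + 4*20 = 3048 + 80 = 3128 B

4, 3128


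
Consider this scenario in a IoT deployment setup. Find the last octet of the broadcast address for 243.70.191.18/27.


Given: IP = 243.70.191.18, prefix = /27
Host bits = 32 - 27 = 5
Network last octet = 18 AND mask = 0
Host part size = 2^5 - 1 = 31
Broadcast last octet = 0 OR 31 = 31

31


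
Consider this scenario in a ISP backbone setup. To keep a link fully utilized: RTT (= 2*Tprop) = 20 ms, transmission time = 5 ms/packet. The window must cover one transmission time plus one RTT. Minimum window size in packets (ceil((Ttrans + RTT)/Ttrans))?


Given: Ttrans = 5 ms, RTT = 20 ms (= 2 * Tprop, Tprop = 10 ms)
Time until first ACK returns = Ttrans + RTT = 5 + 20 = 25 ms
Need W * Ttrans >= Ttrans + RTT  ->  W >= (Ttrans + RTT) / Ttrans
(Ttrans + RTT) / Ttrans = 25 / 5 = 5
W_min = ceil(5) = 5

5


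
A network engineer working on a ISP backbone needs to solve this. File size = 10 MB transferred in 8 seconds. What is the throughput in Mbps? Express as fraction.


Given: file = 10 MB, time = 8 s
File in Mb = 10 * 8 = 80 Mb
Throughput = 80 / 8 Mbps
Throughput = 10 Mbps

10


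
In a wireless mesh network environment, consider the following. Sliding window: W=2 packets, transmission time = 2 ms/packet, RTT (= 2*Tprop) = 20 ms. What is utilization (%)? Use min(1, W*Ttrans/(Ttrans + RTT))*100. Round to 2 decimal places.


Given: W = 2, Ttrans = 2 ms, RTT = 20 ms (= 2 * Tprop, Tprop = 10 ms)
Cycle time = Ttrans + RTT = 2 + 20 = 22 ms (first packet sent until its ACK returns)
W * Ttrans = 2 * 2 = 4 ms of sending per cycle
W * Ttrans / (Ttrans + RTT) = 4 / 22 = 0.181818
U = min(1, 0.181818) = 0.181818
U% = 18.18%

18.18


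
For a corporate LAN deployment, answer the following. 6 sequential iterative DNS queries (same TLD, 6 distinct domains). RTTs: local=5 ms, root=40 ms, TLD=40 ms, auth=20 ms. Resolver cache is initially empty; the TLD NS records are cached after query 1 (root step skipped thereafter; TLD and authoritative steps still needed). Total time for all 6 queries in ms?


Lookup 1 (cold cache): local + root + TLD + auth = 5 + 40 + 40 + 20 = 105 ms
Lookups 2..6 (TLD NS cached -> skip root; new domain -> still ask TLD and auth): local + TLD + auth = 5 + 40 + 20 = 65 ms each
Remaining 5 lookups: 5 * 65 = 325 ms
Total = 105 + 325 = 430 ms

430


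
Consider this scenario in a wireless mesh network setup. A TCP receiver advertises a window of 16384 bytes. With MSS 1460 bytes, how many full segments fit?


Given: RWND = 16384 bytes, MSS = 1460 bytes
Full segments = floor(RWND / MSS)
Full segments = floor(16384 / 1460)
Full segments = floor(11.2219) = 11

11


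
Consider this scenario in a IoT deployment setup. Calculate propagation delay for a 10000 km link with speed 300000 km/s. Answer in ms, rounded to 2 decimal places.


Given: distance = 10000 km, speed = 300000 km/s
Delay = distance / speed = 10000 / 300000 seconds
Delay in ms = 10000 * 1000 / 300000
Delay = 33.3333 ms
Rounded to 2 dp = 33.33 ms

33.33


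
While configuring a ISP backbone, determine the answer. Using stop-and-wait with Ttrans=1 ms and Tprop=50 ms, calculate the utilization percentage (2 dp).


Given: Ttrans = 1 ms, Tprop = 50 ms
RTT = 2 * Tprop = 2 * 50 = 100 ms
U = Ttrans / (Ttrans + RTT)
U = 1 / (1 + 100)
U = 1 / 101 = 0.009901
U% = 0.99%

0.99


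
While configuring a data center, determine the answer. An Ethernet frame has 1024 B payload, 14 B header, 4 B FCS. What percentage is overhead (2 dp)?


Given: payload = 1024 B, header = 14 B, trailer = 4 B
Overhead bytes = header + trailer = 14 + 4 = 18
Total frame = payload + overhead = 1024 + 18 = 1042
Overhead % = 18 / 1042 * 100 = 1.7274% -> 1.73% (2 dp)

1.73


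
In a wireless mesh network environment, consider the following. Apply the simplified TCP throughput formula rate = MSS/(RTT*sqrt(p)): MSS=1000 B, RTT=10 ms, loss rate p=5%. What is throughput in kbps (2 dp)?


Given: MSS = 1000 bytes, RTT = 10 ms, loss = 5%
RTT in seconds = 10 / 1000 = 0.01
Loss rate = 5% = 0.05
sqrt(loss) = sqrt(0.05) = 0.223606797750
Throughput (bytes/s) = 1000 / (0.01 * 0.223606797750) = 447213.5955
Throughput (kbps) = 447213.5955 * 8 / 1000 = 3577.708764 -> 3577.71 kbps (2 dp)

3577.71


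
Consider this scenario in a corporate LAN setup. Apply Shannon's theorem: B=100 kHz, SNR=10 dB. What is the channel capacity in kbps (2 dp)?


Given: B = 100 kHz, SNR = 10 dB
SNR linear = 10^(10/10) = 10
1 + SNR = 11
log2(11) = 3.4594316186
C = 100 * 1000 * 3.4594316186 = 345943.1619 bps
C = 345.943162 kbps -> 345.94 kbps (2 dp)

345.94


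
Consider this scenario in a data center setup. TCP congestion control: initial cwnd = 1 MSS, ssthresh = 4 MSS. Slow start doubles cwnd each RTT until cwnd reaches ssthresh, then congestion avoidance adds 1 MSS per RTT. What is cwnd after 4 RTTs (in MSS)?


RTT 0: cwnd = 1 MSS (initial)
RTT 1: cwnd = 2 MSS (slow start, doubled)
RTT 2: cwnd = 4 MSS (slow start, doubled)
RTT 3: cwnd = 5 MSS (congestion avoidance, +1)
RTT 4: cwnd = 6 MSS (congestion avoidance, +1)

6


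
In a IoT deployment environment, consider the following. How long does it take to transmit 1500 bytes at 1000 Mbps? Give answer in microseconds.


Given: packet = 1500 bytes, bandwidth = 1000 Mbps
Packet in bits = 1500 * 8 = 12000 bits
Bandwidth = 1000 * 10^6 = 1000000000 bps
Time = 12000 / 1000000000 seconds
Time in us = 12000 * 10^6 / 1000000000 = 12

12
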